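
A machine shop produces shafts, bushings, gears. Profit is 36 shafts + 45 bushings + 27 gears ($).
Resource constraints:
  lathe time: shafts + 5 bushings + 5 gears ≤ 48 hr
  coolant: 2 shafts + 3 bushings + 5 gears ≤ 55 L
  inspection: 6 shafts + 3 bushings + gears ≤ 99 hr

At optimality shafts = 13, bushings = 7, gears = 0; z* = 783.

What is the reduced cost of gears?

Binding: lathe time and inspection. Non-binding: coolant (8 unused).
Since coolant is not tight, its dual is 0.
The binding rows give the dual system: 1·y_lathe time + 6·y_inspection = 36 and 5·y_lathe time + 3·y_inspection = 45.
→ y_lathe time = 6 and y_inspection = 5.
Reduced cost of gears: c₃ − yᵀa₃ = 27 − (6·5 + 5·1) = 27 − 35 = -8.

-8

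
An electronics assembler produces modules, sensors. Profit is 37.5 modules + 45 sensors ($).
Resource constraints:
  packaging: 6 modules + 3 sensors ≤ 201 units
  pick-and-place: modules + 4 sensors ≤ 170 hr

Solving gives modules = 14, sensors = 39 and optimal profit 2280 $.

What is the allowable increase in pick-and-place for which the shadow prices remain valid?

Binding constraints: packaging, pick-and-place. The basis is B = [[6,3],[1,4]] with det 21.
Per unit increase in pick-and-place, x* moves by d = (-0.1429, 0.2857).
The basis stays optimal until modules reaches 0; allowable increase = 98 hr.

98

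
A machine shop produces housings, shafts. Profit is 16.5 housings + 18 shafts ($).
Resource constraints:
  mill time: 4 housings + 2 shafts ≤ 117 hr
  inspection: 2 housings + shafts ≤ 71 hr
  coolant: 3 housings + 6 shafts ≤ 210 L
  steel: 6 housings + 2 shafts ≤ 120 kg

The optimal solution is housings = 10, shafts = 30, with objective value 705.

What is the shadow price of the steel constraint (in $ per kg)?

At the optimum: mill time uses 100 of 117 (slack = 17); inspection uses 50 of 71 (slack = 21); coolant uses 210 of 210 (binding); steel uses 120 of 120 (binding).
Since mill time, inspection are not tight, their duals are 0.
The binding rows give the dual system: 3·y_coolant + 6·y_steel = 16.5 and 6·y_coolant + 2·y_steel = 18.
Solving: y_coolant = 2.5, y_steel = 1.5.
Shadow price of steel = 1.5.

1.5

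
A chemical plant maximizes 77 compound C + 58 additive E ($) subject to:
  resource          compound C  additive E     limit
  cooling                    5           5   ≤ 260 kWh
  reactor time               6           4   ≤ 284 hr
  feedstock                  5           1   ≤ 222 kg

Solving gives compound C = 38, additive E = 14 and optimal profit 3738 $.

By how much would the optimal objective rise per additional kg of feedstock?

0

Check each constraint at x*: cooling 260/260 (tight); reactor time 284/284 (tight); feedstock 204/222 (slack 18).
Slack constraints have shadow price 0 (complementary slackness).
The binding rows give the dual system: 5·y_cooling + 6·y_reactor time = 77 and 5·y_cooling + 4·y_reactor time = 58.
This yields shadow prices y_cooling = 4, y_reactor time = 9.5.
Shadow price of feedstock = 0.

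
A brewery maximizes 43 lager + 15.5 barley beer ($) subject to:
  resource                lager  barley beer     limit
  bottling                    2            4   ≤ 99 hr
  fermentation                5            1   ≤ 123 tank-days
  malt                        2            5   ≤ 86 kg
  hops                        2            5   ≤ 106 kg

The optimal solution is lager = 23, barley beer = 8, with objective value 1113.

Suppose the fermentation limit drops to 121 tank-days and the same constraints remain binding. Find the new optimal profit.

Binding: fermentation and malt. Non-binding: bottling (21 unused), hops (20 unused).
Slack constraints have shadow price 0 (complementary slackness).
Dual feasibility on the basic columns requires 5·y_fermentation + 2·y_malt = 43, 1·y_fermentation + 5·y_malt = 15.5.
Solving: y_fermentation = 8, y_malt = 1.5.
Δz = y_fermentation·Δb = 8 × (-2) = -16, so new z* = 1113 − 16 = 1097.

1097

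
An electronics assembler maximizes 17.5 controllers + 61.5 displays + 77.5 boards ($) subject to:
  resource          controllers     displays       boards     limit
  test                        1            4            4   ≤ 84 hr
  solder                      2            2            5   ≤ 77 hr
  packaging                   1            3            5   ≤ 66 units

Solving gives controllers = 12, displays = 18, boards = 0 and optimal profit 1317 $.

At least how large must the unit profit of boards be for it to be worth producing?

Binding: test and packaging. Non-binding: solder (17 unused).
By complementary slackness, y = 0 for the non-binding constraint.
Dual feasibility on the basic columns requires 1·y_test + 1·y_packaging = 17.5, 4·y_test + 3·y_packaging = 61.5.
→ y_test = 9 and y_packaging = 8.5.
boards enters the basis when its profit ≥ yᵀa₃ = 9·4 + 8.5·5 = 78.5.

78.5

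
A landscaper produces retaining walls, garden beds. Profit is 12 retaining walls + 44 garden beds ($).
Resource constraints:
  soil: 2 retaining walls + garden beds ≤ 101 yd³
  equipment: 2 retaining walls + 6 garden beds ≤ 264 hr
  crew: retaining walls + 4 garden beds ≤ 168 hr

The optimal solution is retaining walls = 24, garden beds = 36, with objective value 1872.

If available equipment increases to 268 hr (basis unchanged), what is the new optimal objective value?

Check each constraint at x*: soil 84/101 (slack 17); equipment 264/264 (tight); crew 168/168 (tight).
Since soil is not tight, its dual is 0.
The binding rows give the dual system: 2·y_equipment + 1·y_crew = 12 and 6·y_equipment + 4·y_crew = 44.
This yields shadow prices y_equipment = 2, y_crew = 8.
Δz = y_equipment·Δb = 2 × (4) = 8, so new z* = 1872 + 8 = 1880.

1880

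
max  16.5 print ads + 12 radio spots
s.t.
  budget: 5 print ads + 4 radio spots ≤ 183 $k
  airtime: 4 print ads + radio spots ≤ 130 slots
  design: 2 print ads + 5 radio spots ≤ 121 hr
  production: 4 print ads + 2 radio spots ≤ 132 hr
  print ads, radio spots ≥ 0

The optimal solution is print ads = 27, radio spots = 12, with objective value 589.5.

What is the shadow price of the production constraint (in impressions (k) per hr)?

1

Check each constraint at x*: budget 183/183 (tight); airtime 120/130 (slack 10); design 114/121 (slack 7); production 132/132 (tight).
By complementary slackness, y = 0 for the non-binding constraints.
Dual feasibility on the basic columns requires 5·y_budget + 4·y_production = 16.5, 4·y_budget + 2·y_production = 12.
This yields shadow prices y_budget = 2.5, y_production = 1.
Shadow price of production = 1.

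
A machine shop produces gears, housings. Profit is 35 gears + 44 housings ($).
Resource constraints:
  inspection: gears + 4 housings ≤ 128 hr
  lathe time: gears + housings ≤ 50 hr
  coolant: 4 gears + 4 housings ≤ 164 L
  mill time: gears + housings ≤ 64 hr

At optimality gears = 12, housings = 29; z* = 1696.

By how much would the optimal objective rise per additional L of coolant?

At the optimum: inspection uses 128 of 128 (binding); lathe time uses 41 of 50 (slack = 9); coolant uses 164 of 164 (binding); mill time uses 41 of 64 (slack = 23).
Slack constraints have shadow price 0 (complementary slackness).
The binding rows give the dual system: 1·y_inspection + 4·y_coolant = 35 and 4·y_inspection + 4·y_coolant = 44.
→ y_inspection = 3 and y_coolant = 8.
Shadow price of coolant = 8.

8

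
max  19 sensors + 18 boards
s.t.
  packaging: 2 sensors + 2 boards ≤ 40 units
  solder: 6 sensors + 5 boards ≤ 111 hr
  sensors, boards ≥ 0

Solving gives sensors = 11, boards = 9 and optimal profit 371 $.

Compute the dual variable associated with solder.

1

Check each constraint at x*: packaging 40/40 (tight); solder 111/111 (tight).
Dual feasibility on the basic columns requires 2·y_packaging + 6·y_solder = 19, 2·y_packaging + 5·y_solder = 18.
This yields shadow prices y_packaging = 6.5, y_solder = 1.
Shadow price of solder = 1.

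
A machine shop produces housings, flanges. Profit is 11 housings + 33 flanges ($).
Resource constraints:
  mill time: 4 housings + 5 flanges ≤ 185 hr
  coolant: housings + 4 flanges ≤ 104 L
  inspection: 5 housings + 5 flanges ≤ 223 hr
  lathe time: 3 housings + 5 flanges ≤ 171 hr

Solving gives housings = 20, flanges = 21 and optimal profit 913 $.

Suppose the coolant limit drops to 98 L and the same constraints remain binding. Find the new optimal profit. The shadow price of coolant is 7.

871

Δb = -6, so new z* = 913 + (7)·(-6) = 913 − 42 = 871.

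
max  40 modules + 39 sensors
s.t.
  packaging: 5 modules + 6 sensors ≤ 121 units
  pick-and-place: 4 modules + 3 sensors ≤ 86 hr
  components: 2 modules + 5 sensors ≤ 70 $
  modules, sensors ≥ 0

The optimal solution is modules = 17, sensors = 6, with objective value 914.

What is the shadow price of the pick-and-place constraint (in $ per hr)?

5

At the optimum: packaging uses 121 of 121 (binding); pick-and-place uses 86 of 86 (binding); components uses 64 of 70 (slack = 6).
Since components is not tight, its dual is 0.
Dual feasibility on the basic columns requires 5·y_packaging + 4·y_pick-and-place = 40, 6·y_packaging + 3·y_pick-and-place = 39.
This yields shadow prices y_packaging = 4, y_pick-and-place = 5.
Shadow price of pick-and-place = 5.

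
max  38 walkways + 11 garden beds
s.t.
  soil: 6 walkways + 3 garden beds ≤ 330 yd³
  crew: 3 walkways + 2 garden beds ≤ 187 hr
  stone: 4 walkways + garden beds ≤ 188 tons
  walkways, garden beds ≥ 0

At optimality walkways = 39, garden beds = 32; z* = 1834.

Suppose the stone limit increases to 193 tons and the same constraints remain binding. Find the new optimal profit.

1874

At the optimum: soil uses 330 of 330 (binding); crew uses 181 of 187 (slack = 6); stone uses 188 of 188 (binding).
Since crew is not tight, its dual is 0.
From A_Bᵀ y = c: 6·y_soil + 4·y_stone = 38; 3·y_soil + 1·y_stone = 11.
→ y_soil = 1 and y_stone = 8.
Δz = y_stone·Δb = 8 × (5) = 40, so new z* = 1834 + 40 = 1874.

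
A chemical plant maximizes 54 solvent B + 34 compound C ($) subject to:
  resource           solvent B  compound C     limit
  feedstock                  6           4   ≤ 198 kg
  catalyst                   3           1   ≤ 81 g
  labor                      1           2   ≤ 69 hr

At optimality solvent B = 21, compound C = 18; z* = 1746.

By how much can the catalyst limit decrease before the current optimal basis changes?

Binding constraints: feedstock, catalyst. The basis is B = [[6,4],[3,1]] with det -6.
Per unit decrease in catalyst, x* moves by d = (-0.6667, 1).
The basis stays optimal until labor becomes binding; allowable decrease = 9 g.

9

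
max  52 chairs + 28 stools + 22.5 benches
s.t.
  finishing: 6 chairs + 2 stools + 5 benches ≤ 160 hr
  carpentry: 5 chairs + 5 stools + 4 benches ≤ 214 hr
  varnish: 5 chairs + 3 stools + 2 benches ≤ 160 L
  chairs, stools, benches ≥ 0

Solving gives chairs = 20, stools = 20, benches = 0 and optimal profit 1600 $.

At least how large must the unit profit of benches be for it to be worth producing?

At the optimum: finishing uses 160 of 160 (binding); carpentry uses 200 of 214 (slack = 14); varnish uses 160 of 160 (binding).
By complementary slackness, y = 0 for the non-binding constraint.
Dual feasibility on the basic columns requires 6·y_finishing + 5·y_varnish = 52, 2·y_finishing + 3·y_varnish = 28.
Solving: y_finishing = 2, y_varnish = 8.
benches enters the basis when its profit ≥ yᵀa₃ = 2·5 + 8·2 = 26.

26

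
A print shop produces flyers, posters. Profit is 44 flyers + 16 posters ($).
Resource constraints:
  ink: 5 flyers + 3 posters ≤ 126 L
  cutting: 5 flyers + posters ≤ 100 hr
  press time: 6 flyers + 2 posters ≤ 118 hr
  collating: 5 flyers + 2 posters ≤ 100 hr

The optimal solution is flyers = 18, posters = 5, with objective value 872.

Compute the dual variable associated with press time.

Binding: press time and collating. Non-binding: ink (21 unused), cutting (5 unused).
Slack constraints have shadow price 0 (complementary slackness).
Dual feasibility on the basic columns requires 6·y_press time + 5·y_collating = 44, 2·y_press time + 2·y_collating = 16.
This yields shadow prices y_press time = 4, y_collating = 4.
Shadow price of press time = 4.

4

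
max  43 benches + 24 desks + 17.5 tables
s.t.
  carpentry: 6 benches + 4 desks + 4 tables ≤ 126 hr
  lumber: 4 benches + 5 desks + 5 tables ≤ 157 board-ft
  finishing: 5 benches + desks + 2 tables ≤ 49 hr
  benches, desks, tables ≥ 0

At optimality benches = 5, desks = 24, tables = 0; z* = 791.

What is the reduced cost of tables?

-8.5

At the optimum: carpentry uses 126 of 126 (binding); lumber uses 140 of 157 (slack = 17); finishing uses 49 of 49 (binding).
Slack constraints have shadow price 0 (complementary slackness).
The binding rows give the dual system: 6·y_carpentry + 5·y_finishing = 43 and 4·y_carpentry + 1·y_finishing = 24.
This yields shadow prices y_carpentry = 5.5, y_finishing = 2.
Reduced cost of tables: c₃ − yᵀa₃ = 17.5 − (5.5·4 + 2·2) = 17.5 − 26 = -8.5.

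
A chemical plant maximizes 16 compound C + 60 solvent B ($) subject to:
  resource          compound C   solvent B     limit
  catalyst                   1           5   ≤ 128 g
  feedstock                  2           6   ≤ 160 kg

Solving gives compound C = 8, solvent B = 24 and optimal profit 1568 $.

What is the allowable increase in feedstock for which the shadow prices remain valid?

96

Binding constraints: catalyst, feedstock. The basis is B = [[1,5],[2,6]] with det -4.
Per unit increase in feedstock, x* moves by d = (1.25, -0.25).
The basis stays optimal until solvent B reaches 0; allowable increase = 96 kg.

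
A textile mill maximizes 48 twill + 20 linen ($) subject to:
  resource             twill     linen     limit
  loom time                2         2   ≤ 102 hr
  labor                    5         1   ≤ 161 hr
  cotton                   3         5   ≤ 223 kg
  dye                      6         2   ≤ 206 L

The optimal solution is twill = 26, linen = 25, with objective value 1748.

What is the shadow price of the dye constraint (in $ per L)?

7

Binding: loom time and dye. Non-binding: labor (6 unused), cotton (20 unused).
Since labor, cotton are not tight, their duals are 0.
The binding rows give the dual system: 2·y_loom time + 6·y_dye = 48 and 2·y_loom time + 2·y_dye = 20.
This yields shadow prices y_loom time = 3, y_dye = 7.
Shadow price of dye = 7.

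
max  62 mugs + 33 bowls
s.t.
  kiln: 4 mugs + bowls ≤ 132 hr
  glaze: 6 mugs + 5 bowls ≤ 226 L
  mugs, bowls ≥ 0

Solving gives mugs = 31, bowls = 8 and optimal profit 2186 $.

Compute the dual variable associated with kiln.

8

Check each constraint at x*: kiln 132/132 (tight); glaze 226/226 (tight).
The binding rows give the dual system: 4·y_kiln + 6·y_glaze = 62 and 1·y_kiln + 5·y_glaze = 33.
Solving: y_kiln = 8, y_glaze = 5.
Shadow price of kiln = 8.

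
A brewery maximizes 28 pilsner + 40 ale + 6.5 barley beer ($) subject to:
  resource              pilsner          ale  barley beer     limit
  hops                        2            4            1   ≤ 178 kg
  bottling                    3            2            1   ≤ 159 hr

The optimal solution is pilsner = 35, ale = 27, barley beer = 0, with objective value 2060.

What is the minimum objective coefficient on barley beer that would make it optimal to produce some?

12

At the optimum: hops uses 178 of 178 (binding); bottling uses 159 of 159 (binding).
Dual feasibility on the basic columns requires 2·y_hops + 3·y_bottling = 28, 4·y_hops + 2·y_bottling = 40.
→ y_hops = 8 and y_bottling = 4.
barley beer enters the basis when its profit ≥ yᵀa₃ = 8·1 + 4·1 = 12.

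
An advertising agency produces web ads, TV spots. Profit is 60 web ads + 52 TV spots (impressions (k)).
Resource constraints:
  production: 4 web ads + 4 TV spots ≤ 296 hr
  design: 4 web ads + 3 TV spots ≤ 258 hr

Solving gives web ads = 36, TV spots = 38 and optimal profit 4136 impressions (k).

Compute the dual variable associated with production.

7

Both production and design are binding at x*.
Dual feasibility on the basic columns requires 4·y_production + 4·y_design = 60, 4·y_production + 3·y_design = 52.
Solving: y_production = 7, y_design = 8.
Shadow price of production = 7.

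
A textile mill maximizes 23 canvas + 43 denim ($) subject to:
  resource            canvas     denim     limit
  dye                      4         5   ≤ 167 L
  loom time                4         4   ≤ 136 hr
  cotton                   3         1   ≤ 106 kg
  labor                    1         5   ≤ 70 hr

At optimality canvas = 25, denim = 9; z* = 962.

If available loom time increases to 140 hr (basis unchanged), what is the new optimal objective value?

At the optimum: dye uses 145 of 167 (slack = 22); loom time uses 136 of 136 (binding); cotton uses 84 of 106 (slack = 22); labor uses 70 of 70 (binding).
Since dye, cotton are not tight, their duals are 0.
The binding rows give the dual system: 4·y_loom time + 1·y_labor = 23 and 4·y_loom time + 5·y_labor = 43.
This yields shadow prices y_loom time = 4.5, y_labor = 5.
Δz = y_loom time·Δb = 4.5 × (4) = 18, so new z* = 962 + 18 = 980.

980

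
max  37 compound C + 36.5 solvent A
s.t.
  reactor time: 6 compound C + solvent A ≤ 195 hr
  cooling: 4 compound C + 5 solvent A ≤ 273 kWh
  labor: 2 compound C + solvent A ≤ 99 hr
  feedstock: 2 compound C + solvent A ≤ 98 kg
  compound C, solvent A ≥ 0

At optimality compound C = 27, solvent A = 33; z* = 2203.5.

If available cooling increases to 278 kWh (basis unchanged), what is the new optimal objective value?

At the optimum: reactor time uses 195 of 195 (binding); cooling uses 273 of 273 (binding); labor uses 87 of 99 (slack = 12); feedstock uses 87 of 98 (slack = 11).
By complementary slackness, y = 0 for the non-binding constraints.
From A_Bᵀ y = c: 6·y_reactor time + 4·y_cooling = 37; 1·y_reactor time + 5·y_cooling = 36.5.
This yields shadow prices y_reactor time = 1.5, y_cooling = 7.
Δz = y_cooling·Δb = 7 × (5) = 35, so new z* = 2203.5 + 35 = 2238.5.

2238.5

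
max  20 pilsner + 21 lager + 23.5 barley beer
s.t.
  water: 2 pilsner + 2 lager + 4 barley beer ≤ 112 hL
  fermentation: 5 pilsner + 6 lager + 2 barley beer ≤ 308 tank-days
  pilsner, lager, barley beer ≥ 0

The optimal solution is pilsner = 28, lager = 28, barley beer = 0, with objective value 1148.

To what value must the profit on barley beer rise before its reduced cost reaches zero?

32

Check each constraint at x*: water 112/112 (tight); fermentation 308/308 (tight).
From A_Bᵀ y = c: 2·y_water + 5·y_fermentation = 20; 2·y_water + 6·y_fermentation = 21.
Solving: y_water = 7.5, y_fermentation = 1.
barley beer enters the basis when its profit ≥ yᵀa₃ = 7.5·4 + 1·2 = 32.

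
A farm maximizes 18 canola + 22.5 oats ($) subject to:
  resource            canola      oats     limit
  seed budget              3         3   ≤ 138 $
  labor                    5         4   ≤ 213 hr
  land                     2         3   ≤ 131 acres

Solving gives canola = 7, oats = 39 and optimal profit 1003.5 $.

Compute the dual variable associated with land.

Check each constraint at x*: seed budget 138/138 (tight); labor 191/213 (slack 22); land 131/131 (tight).
Slack constraints have shadow price 0 (complementary slackness).
Dual feasibility on the basic columns requires 3·y_seed budget + 2·y_land = 18, 3·y_seed budget + 3·y_land = 22.5.
This yields shadow prices y_seed budget = 3, y_land = 4.5.
Shadow price of land = 4.5.

4.5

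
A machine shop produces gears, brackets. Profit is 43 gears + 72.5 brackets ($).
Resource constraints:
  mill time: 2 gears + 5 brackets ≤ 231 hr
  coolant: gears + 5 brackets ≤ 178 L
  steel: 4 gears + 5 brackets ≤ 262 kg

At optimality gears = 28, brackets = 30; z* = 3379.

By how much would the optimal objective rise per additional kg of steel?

9.5

At the optimum: mill time uses 206 of 231 (slack = 25); coolant uses 178 of 178 (binding); steel uses 262 of 262 (binding).
Slack constraints have shadow price 0 (complementary slackness).
Dual feasibility on the basic columns requires 1·y_coolant + 4·y_steel = 43, 5·y_coolant + 5·y_steel = 72.5.
→ y_coolant = 5 and y_steel = 9.5.
Shadow price of steel = 9.5.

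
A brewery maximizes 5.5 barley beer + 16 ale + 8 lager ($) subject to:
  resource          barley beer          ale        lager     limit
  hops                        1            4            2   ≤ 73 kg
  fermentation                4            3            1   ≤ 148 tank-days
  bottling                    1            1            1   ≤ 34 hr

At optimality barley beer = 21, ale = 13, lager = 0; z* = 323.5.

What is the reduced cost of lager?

Check each constraint at x*: hops 73/73 (tight); fermentation 123/148 (slack 25); bottling 34/34 (tight).
Since fermentation is not tight, its dual is 0.
From A_Bᵀ y = c: 1·y_hops + 1·y_bottling = 5.5; 4·y_hops + 1·y_bottling = 16.
Solving: y_hops = 3.5, y_bottling = 2.
Reduced cost of lager: c₃ − yᵀa₃ = 8 − (3.5·2 + 2·1) = 8 − 9 = -1.

-1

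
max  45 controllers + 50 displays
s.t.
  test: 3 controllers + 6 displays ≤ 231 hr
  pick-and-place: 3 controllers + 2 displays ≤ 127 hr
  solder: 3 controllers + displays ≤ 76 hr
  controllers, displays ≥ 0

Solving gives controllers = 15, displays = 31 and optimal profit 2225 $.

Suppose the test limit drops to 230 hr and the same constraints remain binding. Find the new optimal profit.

2218

Check each constraint at x*: test 231/231 (tight); pick-and-place 107/127 (slack 20); solder 76/76 (tight).
Since pick-and-place is not tight, its dual is 0.
From A_Bᵀ y = c: 3·y_test + 3·y_solder = 45; 6·y_test + 1·y_solder = 50.
→ y_test = 7 and y_solder = 8.
Δz = y_test·Δb = 7 × (-1) = -7, so new z* = 2225 − 7 = 2218.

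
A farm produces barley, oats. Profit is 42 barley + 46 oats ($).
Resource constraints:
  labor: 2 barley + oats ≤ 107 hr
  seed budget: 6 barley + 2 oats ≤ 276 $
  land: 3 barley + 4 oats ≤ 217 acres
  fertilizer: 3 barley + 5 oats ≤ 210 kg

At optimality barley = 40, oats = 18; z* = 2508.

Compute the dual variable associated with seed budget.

3

At the optimum: labor uses 98 of 107 (slack = 9); seed budget uses 276 of 276 (binding); land uses 192 of 217 (slack = 25); fertilizer uses 210 of 210 (binding).
Slack constraints have shadow price 0 (complementary slackness).
From A_Bᵀ y = c: 6·y_seed budget + 3·y_fertilizer = 42; 2·y_seed budget + 5·y_fertilizer = 46.
This yields shadow prices y_seed budget = 3, y_fertilizer = 8.
Shadow price of seed budget = 3.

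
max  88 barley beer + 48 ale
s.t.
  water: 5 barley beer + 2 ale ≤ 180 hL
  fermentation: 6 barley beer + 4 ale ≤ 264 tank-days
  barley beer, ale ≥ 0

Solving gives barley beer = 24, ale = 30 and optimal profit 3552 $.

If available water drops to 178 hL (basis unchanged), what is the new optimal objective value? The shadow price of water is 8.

3536

Δb = -2, so new z* = 3552 + (8)·(-2) = 3552 − 16 = 3536.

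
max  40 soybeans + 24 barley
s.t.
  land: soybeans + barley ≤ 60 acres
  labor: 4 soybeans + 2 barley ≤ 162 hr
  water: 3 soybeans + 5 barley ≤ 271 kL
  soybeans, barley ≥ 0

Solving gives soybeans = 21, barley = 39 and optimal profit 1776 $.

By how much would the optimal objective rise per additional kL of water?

At the optimum: land uses 60 of 60 (binding); labor uses 162 of 162 (binding); water uses 258 of 271 (slack = 13).
Slack constraints have shadow price 0 (complementary slackness).
The binding rows give the dual system: 1·y_land + 4·y_labor = 40 and 1·y_land + 2·y_labor = 24.
Solving: y_land = 8, y_labor = 8.
Shadow price of water = 0.

0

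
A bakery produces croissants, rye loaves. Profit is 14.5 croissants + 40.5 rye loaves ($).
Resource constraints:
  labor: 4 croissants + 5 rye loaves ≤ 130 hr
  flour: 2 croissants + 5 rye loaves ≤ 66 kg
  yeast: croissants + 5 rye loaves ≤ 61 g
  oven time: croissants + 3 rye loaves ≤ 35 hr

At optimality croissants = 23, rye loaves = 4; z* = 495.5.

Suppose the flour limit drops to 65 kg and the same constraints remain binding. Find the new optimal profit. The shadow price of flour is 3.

492.5

Δb = -1, so new z* = 495.5 + (3)·(-1) = 495.5 − 3 = 492.5.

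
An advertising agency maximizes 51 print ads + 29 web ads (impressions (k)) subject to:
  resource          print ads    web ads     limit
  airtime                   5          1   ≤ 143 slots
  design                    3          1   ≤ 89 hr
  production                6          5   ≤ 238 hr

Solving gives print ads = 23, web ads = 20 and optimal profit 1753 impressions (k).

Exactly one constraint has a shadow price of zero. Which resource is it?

airtime: 135/143 (slack 8)
design: 89/89 (binding)
production: 238/238 (binding)
By complementary slackness, a constraint with positive slack has shadow price 0 → airtime.

airtime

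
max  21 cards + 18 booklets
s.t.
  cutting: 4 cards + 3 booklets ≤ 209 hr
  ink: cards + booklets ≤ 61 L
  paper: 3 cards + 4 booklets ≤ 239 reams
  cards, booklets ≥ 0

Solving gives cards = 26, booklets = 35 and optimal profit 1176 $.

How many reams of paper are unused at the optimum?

paper used = 3·26 + 4·35 = 218; slack = 239 − 218 = 21.

21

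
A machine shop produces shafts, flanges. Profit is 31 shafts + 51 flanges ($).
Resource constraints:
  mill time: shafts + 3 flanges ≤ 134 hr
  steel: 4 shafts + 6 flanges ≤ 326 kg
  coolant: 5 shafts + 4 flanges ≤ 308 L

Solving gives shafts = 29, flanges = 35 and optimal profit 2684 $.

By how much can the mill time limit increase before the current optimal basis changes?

Binding constraints: mill time, steel. The basis is B = [[1,3],[4,6]] with det -6.
Per unit increase in mill time, x* moves by d = (-1, 0.6667).
The basis stays optimal until shafts reaches 0; allowable increase = 29 hr.

29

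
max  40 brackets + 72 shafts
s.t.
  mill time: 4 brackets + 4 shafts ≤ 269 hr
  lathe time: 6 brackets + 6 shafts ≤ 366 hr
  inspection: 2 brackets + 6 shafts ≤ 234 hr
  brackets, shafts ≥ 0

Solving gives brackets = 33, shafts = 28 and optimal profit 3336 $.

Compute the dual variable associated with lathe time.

4

Check each constraint at x*: mill time 244/269 (slack 25); lathe time 366/366 (tight); inspection 234/234 (tight).
Slack constraints have shadow price 0 (complementary slackness).
The binding rows give the dual system: 6·y_lathe time + 2·y_inspection = 40 and 6·y_lathe time + 6·y_inspection = 72.
→ y_lathe time = 4 and y_inspection = 8.
Shadow price of lathe time = 4.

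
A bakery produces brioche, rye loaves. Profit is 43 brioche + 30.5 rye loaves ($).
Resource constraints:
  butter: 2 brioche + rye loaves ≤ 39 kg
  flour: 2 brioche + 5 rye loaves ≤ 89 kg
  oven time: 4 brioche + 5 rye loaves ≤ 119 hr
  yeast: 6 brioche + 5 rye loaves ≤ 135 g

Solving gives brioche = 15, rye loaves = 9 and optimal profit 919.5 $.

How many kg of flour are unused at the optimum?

14

flour used = 2·15 + 5·9 = 75; slack = 89 − 75 = 14.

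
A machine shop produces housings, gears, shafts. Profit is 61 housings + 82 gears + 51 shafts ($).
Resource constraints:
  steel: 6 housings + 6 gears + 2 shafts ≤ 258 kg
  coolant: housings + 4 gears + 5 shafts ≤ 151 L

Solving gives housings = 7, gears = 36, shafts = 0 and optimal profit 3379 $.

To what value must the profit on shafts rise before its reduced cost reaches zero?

Check each constraint at x*: steel 258/258 (tight); coolant 151/151 (tight).
Dual feasibility on the basic columns requires 6·y_steel + 1·y_coolant = 61, 6·y_steel + 4·y_coolant = 82.
This yields shadow prices y_steel = 9, y_coolant = 7.
shafts enters the basis when its profit ≥ yᵀa₃ = 9·2 + 7·5 = 53.

53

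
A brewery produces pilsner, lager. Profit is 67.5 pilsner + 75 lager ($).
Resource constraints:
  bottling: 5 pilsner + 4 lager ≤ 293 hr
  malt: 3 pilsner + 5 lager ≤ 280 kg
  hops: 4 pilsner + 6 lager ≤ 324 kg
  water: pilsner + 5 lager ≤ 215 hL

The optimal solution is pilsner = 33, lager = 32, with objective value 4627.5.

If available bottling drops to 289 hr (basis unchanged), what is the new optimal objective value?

4597.5

At the optimum: bottling uses 293 of 293 (binding); malt uses 259 of 280 (slack = 21); hops uses 324 of 324 (binding); water uses 193 of 215 (slack = 22).
By complementary slackness, y = 0 for the non-binding constraints.
From A_Bᵀ y = c: 5·y_bottling + 4·y_hops = 67.5; 4·y_bottling + 6·y_hops = 75.
This yields shadow prices y_bottling = 7.5, y_hops = 7.5.
Δz = y_bottling·Δb = 7.5 × (-4) = -30, so new z* = 4627.5 − 30 = 4597.5.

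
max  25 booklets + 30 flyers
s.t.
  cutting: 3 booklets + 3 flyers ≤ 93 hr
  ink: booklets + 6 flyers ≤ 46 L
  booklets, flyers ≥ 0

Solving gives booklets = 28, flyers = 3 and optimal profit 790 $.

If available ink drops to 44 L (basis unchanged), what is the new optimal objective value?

788

Check each constraint at x*: cutting 93/93 (tight); ink 46/46 (tight).
Dual feasibility on the basic columns requires 3·y_cutting + 1·y_ink = 25, 3·y_cutting + 6·y_ink = 30.
This yields shadow prices y_cutting = 8, y_ink = 1.
Δz = y_ink·Δb = 1 × (-2) = -2, so new z* = 790 − 2 = 788.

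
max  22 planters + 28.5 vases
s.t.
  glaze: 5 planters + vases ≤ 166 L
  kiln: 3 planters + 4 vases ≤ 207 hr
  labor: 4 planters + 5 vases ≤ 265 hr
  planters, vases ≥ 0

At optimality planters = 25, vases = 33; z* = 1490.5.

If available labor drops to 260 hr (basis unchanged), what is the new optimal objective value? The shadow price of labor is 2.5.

1478

Δb = -5, so new z* = 1490.5 + (2.5)·(-5) = 1490.5 − 12.5 = 1478.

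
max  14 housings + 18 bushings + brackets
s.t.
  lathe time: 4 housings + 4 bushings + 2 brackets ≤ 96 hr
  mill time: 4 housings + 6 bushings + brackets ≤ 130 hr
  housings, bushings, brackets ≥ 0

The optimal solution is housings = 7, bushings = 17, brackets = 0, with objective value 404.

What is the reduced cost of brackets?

Check each constraint at x*: lathe time 96/96 (tight); mill time 130/130 (tight).
The binding rows give the dual system: 4·y_lathe time + 4·y_mill time = 14 and 4·y_lathe time + 6·y_mill time = 18.
→ y_lathe time = 1.5 and y_mill time = 2.
Reduced cost of brackets: c₃ − yᵀa₃ = 1 − (1.5·2 + 2·1) = 1 − 5 = -4.

-4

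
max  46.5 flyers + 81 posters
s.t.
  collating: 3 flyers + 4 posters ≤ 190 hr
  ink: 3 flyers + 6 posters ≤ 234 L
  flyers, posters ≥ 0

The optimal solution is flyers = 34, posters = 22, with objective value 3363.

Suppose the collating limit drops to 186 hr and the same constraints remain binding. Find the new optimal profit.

Check each constraint at x*: collating 190/190 (tight); ink 234/234 (tight).
The binding rows give the dual system: 3·y_collating + 3·y_ink = 46.5 and 4·y_collating + 6·y_ink = 81.
This yields shadow prices y_collating = 6, y_ink = 9.5.
Δz = y_collating·Δb = 6 × (-4) = -24, so new z* = 3363 − 24 = 3339.

3339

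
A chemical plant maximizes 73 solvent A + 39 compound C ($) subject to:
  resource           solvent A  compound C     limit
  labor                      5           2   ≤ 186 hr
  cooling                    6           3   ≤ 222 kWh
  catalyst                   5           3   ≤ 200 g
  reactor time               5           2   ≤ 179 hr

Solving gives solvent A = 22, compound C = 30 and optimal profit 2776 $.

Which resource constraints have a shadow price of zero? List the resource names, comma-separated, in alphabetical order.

labor: 170/186 (slack 16)
cooling: 222/222 (binding)
catalyst: 200/200 (binding)
reactor time: 170/179 (slack 9)
By complementary slackness, a constraint with positive slack has shadow price 0 → labor, reactor time.

labor, reactor time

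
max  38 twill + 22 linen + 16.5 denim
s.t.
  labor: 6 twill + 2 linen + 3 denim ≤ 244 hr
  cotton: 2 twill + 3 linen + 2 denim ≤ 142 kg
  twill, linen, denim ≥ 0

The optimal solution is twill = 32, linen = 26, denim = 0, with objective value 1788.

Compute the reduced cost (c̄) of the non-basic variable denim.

At the optimum: labor uses 244 of 244 (binding); cotton uses 142 of 142 (binding).
From A_Bᵀ y = c: 6·y_labor + 2·y_cotton = 38; 2·y_labor + 3·y_cotton = 22.
→ y_labor = 5 and y_cotton = 4.
Reduced cost of denim: c₃ − yᵀa₃ = 16.5 − (5·3 + 4·2) = 16.5 − 23 = -6.5.

-6.5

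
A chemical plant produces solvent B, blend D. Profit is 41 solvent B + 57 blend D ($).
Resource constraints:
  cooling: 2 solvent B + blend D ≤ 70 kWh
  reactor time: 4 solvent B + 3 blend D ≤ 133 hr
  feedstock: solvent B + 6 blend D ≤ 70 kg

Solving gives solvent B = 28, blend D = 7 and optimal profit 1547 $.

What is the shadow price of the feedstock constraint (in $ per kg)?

5

Binding: reactor time and feedstock. Non-binding: cooling (7 unused).
Slack constraints have shadow price 0 (complementary slackness).
Dual feasibility on the basic columns requires 4·y_reactor time + 1·y_feedstock = 41, 3·y_reactor time + 6·y_feedstock = 57.
Solving: y_reactor time = 9, y_feedstock = 5.
Shadow price of feedstock = 5.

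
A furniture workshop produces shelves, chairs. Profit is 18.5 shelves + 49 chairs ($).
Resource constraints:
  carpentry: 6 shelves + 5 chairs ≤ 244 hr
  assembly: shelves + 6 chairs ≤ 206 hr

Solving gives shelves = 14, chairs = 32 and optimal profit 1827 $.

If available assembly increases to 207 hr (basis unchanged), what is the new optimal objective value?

At the optimum: carpentry uses 244 of 244 (binding); assembly uses 206 of 206 (binding).
From A_Bᵀ y = c: 6·y_carpentry + 1·y_assembly = 18.5; 5·y_carpentry + 6·y_assembly = 49.
Solving: y_carpentry = 2, y_assembly = 6.5.
Δz = y_assembly·Δb = 6.5 × (1) = 6.5, so new z* = 1827 + 6.5 = 1833.5.

1833.5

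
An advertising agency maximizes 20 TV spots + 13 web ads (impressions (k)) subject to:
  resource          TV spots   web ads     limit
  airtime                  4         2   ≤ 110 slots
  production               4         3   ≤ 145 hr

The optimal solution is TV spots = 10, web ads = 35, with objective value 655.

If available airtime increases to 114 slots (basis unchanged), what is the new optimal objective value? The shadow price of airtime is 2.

Δb = 4, so new z* = 655 + (2)·(4) = 655 + 8 = 663.

663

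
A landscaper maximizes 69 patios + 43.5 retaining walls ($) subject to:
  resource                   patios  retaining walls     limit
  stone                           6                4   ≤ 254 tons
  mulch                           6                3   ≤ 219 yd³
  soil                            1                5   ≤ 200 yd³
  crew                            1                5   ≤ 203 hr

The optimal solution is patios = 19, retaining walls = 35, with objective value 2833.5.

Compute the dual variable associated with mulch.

At the optimum: stone uses 254 of 254 (binding); mulch uses 219 of 219 (binding); soil uses 194 of 200 (slack = 6); crew uses 194 of 203 (slack = 9).
Slack constraints have shadow price 0 (complementary slackness).
The binding rows give the dual system: 6·y_stone + 6·y_mulch = 69 and 4·y_stone + 3·y_mulch = 43.5.
This yields shadow prices y_stone = 9, y_mulch = 2.5.
Shadow price of mulch = 2.5.

2.5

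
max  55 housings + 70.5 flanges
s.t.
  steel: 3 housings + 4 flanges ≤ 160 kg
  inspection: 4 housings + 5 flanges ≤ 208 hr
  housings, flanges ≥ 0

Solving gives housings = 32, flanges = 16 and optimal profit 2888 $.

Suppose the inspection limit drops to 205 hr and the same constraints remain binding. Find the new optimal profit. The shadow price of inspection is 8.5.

Δb = -3, so new z* = 2888 + (8.5)·(-3) = 2888 − 25.5 = 2862.5.

2862.5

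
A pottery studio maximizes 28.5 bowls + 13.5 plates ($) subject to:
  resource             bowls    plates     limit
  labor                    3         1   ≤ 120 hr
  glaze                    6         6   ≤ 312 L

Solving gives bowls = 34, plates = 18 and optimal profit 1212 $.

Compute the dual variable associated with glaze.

Check each constraint at x*: labor 120/120 (tight); glaze 312/312 (tight).
The binding rows give the dual system: 3·y_labor + 6·y_glaze = 28.5 and 1·y_labor + 6·y_glaze = 13.5.
This yields shadow prices y_labor = 7.5, y_glaze = 1.
Shadow price of glaze = 1.

1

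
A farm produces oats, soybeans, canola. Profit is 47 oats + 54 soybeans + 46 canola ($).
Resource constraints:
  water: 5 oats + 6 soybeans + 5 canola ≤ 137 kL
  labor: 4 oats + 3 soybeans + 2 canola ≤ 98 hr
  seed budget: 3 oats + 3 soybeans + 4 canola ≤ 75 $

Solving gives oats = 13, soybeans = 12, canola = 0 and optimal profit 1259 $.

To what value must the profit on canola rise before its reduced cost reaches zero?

51

Binding: water and seed budget. Non-binding: labor (10 unused).
By complementary slackness, y = 0 for the non-binding constraint.
The binding rows give the dual system: 5·y_water + 3·y_seed budget = 47 and 6·y_water + 3·y_seed budget = 54.
Solving: y_water = 7, y_seed budget = 4.
canola enters the basis when its profit ≥ yᵀa₃ = 7·5 + 4·4 = 51.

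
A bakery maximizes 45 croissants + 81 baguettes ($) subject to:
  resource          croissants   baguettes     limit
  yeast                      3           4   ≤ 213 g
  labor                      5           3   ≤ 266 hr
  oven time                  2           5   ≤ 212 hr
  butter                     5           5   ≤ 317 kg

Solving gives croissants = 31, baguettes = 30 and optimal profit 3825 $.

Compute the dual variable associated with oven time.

Check each constraint at x*: yeast 213/213 (tight); labor 245/266 (slack 21); oven time 212/212 (tight); butter 305/317 (slack 12).
By complementary slackness, y = 0 for the non-binding constraints.
The binding rows give the dual system: 3·y_yeast + 2·y_oven time = 45 and 4·y_yeast + 5·y_oven time = 81.
→ y_yeast = 9 and y_oven time = 9.
Shadow price of oven time = 9.

9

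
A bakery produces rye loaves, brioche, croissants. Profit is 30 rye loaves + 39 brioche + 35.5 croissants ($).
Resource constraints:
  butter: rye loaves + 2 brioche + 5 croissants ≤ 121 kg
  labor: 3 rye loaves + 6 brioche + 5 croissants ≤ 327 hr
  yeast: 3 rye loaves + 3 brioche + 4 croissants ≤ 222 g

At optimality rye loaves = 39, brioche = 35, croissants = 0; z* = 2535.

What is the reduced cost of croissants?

-7.5

Binding: labor and yeast. Non-binding: butter (12 unused).
Slack constraints have shadow price 0 (complementary slackness).
From A_Bᵀ y = c: 3·y_labor + 3·y_yeast = 30; 6·y_labor + 3·y_yeast = 39.
→ y_labor = 3 and y_yeast = 7.
Reduced cost of croissants: c₃ − yᵀa₃ = 35.5 − (3·5 + 7·4) = 35.5 − 43 = -7.5.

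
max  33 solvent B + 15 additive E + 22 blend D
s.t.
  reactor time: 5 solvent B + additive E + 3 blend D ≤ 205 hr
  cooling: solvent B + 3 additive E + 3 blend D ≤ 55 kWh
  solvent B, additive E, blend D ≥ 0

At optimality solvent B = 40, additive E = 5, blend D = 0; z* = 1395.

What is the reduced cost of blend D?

-5

At the optimum: reactor time uses 205 of 205 (binding); cooling uses 55 of 55 (binding).
Dual feasibility on the basic columns requires 5·y_reactor time + 1·y_cooling = 33, 1·y_reactor time + 3·y_cooling = 15.
→ y_reactor time = 6 and y_cooling = 3.
Reduced cost of blend D: c₃ − yᵀa₃ = 22 − (6·3 + 3·3) = 22 − 27 = -5.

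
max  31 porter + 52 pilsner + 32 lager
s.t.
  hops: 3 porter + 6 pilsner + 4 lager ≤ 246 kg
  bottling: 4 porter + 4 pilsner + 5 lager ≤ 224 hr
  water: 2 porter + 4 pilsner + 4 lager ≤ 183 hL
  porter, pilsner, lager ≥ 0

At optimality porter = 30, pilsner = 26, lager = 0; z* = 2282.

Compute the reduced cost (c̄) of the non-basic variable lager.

Check each constraint at x*: hops 246/246 (tight); bottling 224/224 (tight); water 164/183 (slack 19).
By complementary slackness, y = 0 for the non-binding constraint.
Dual feasibility on the basic columns requires 3·y_hops + 4·y_bottling = 31, 6·y_hops + 4·y_bottling = 52.
This yields shadow prices y_hops = 7, y_bottling = 2.5.
Reduced cost of lager: c₃ − yᵀa₃ = 32 − (7·4 + 2.5·5) = 32 − 40.5 = -8.5.

-8.5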